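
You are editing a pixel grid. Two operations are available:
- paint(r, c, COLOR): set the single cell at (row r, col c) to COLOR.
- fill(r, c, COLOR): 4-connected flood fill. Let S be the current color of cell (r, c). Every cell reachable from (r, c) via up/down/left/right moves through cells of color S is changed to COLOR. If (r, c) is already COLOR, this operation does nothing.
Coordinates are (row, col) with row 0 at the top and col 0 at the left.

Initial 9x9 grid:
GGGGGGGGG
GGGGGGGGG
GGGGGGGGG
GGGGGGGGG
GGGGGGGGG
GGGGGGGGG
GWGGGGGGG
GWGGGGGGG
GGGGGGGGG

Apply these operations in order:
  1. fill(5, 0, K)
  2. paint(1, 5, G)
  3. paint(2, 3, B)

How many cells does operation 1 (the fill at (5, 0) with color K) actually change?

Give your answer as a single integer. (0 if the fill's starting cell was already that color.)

After op 1 fill(5,0,K) [79 cells changed]:
KKKKKKKKK
KKKKKKKKK
KKKKKKKKK
KKKKKKKKK
KKKKKKKKK
KKKKKKKKK
KWKKKKKKK
KWKKKKKKK
KKKKKKKKK

Answer: 79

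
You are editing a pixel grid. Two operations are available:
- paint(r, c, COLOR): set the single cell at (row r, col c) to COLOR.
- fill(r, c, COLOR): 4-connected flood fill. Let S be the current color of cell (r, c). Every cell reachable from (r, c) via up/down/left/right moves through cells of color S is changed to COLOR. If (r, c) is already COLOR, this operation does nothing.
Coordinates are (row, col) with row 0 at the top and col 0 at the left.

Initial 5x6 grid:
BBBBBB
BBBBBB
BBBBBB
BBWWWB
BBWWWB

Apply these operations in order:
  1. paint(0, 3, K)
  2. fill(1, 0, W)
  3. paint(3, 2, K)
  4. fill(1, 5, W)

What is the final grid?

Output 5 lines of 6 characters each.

After op 1 paint(0,3,K):
BBBKBB
BBBBBB
BBBBBB
BBWWWB
BBWWWB
After op 2 fill(1,0,W) [23 cells changed]:
WWWKWW
WWWWWW
WWWWWW
WWWWWW
WWWWWW
After op 3 paint(3,2,K):
WWWKWW
WWWWWW
WWWWWW
WWKWWW
WWWWWW
After op 4 fill(1,5,W) [0 cells changed]:
WWWKWW
WWWWWW
WWWWWW
WWKWWW
WWWWWW

Answer: WWWKWW
WWWWWW
WWWWWW
WWKWWW
WWWWWW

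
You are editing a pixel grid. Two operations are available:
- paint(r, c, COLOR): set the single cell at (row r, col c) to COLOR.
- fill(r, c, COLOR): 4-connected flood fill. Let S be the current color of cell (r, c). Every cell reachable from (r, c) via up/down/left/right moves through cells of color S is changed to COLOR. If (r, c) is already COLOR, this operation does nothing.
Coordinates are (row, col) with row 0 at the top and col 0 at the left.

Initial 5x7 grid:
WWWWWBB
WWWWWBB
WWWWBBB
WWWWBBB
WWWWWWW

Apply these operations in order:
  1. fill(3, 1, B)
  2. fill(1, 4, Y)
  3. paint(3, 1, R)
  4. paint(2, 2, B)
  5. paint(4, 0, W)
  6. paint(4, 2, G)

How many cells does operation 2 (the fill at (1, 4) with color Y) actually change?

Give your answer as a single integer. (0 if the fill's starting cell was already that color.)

After op 1 fill(3,1,B) [25 cells changed]:
BBBBBBB
BBBBBBB
BBBBBBB
BBBBBBB
BBBBBBB
After op 2 fill(1,4,Y) [35 cells changed]:
YYYYYYY
YYYYYYY
YYYYYYY
YYYYYYY
YYYYYYY

Answer: 35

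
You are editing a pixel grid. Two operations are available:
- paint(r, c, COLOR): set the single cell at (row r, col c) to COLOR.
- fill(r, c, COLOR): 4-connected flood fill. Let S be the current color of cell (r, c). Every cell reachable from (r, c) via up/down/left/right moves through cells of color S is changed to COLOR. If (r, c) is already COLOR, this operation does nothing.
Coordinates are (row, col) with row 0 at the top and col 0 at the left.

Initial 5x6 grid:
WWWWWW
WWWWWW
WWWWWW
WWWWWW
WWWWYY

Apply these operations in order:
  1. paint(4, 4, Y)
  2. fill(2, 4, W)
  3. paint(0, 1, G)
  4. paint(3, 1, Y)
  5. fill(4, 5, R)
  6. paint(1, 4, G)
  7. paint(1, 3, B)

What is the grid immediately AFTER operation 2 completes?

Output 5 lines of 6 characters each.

Answer: WWWWWW
WWWWWW
WWWWWW
WWWWWW
WWWWYY

Derivation:
After op 1 paint(4,4,Y):
WWWWWW
WWWWWW
WWWWWW
WWWWWW
WWWWYY
After op 2 fill(2,4,W) [0 cells changed]:
WWWWWW
WWWWWW
WWWWWW
WWWWWW
WWWWYY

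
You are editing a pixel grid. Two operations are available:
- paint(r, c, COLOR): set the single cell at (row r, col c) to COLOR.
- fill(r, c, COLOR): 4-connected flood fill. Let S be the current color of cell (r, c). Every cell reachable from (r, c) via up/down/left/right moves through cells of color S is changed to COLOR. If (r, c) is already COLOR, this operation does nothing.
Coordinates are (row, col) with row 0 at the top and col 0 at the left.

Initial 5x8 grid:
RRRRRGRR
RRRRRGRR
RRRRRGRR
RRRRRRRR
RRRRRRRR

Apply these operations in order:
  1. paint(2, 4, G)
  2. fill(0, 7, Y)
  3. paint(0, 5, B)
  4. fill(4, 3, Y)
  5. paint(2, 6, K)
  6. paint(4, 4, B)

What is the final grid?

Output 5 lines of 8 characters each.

Answer: YYYYYBYY
YYYYYGYY
YYYYGGKY
YYYYYYYY
YYYYBYYY

Derivation:
After op 1 paint(2,4,G):
RRRRRGRR
RRRRRGRR
RRRRGGRR
RRRRRRRR
RRRRRRRR
After op 2 fill(0,7,Y) [36 cells changed]:
YYYYYGYY
YYYYYGYY
YYYYGGYY
YYYYYYYY
YYYYYYYY
After op 3 paint(0,5,B):
YYYYYBYY
YYYYYGYY
YYYYGGYY
YYYYYYYY
YYYYYYYY
After op 4 fill(4,3,Y) [0 cells changed]:
YYYYYBYY
YYYYYGYY
YYYYGGYY
YYYYYYYY
YYYYYYYY
After op 5 paint(2,6,K):
YYYYYBYY
YYYYYGYY
YYYYGGKY
YYYYYYYY
YYYYYYYY
After op 6 paint(4,4,B):
YYYYYBYY
YYYYYGYY
YYYYGGKY
YYYYYYYY
YYYYBYYY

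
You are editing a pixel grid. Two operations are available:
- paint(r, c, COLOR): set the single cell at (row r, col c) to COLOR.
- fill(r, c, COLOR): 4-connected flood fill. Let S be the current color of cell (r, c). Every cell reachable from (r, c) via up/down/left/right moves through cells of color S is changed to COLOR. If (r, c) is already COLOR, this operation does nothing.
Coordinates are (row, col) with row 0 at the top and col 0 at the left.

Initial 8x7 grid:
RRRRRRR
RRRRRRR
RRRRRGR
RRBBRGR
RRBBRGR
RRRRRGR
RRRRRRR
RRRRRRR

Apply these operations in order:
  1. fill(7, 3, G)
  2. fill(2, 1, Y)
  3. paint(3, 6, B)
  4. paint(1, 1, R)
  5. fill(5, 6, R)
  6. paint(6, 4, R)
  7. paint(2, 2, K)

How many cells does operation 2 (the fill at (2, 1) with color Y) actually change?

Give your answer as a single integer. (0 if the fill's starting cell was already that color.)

After op 1 fill(7,3,G) [48 cells changed]:
GGGGGGG
GGGGGGG
GGGGGGG
GGBBGGG
GGBBGGG
GGGGGGG
GGGGGGG
GGGGGGG
After op 2 fill(2,1,Y) [52 cells changed]:
YYYYYYY
YYYYYYY
YYYYYYY
YYBBYYY
YYBBYYY
YYYYYYY
YYYYYYY
YYYYYYY

Answer: 52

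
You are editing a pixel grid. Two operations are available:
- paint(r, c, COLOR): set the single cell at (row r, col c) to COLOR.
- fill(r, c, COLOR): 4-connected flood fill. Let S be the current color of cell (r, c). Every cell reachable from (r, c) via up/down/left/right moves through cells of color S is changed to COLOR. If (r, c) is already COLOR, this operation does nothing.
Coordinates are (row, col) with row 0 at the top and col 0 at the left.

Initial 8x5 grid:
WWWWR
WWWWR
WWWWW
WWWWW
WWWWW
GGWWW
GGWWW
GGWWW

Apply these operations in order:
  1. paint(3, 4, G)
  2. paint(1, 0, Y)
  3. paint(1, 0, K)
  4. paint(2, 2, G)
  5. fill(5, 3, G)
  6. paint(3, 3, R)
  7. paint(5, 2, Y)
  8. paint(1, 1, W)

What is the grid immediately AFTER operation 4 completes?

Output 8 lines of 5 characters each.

After op 1 paint(3,4,G):
WWWWR
WWWWR
WWWWW
WWWWG
WWWWW
GGWWW
GGWWW
GGWWW
After op 2 paint(1,0,Y):
WWWWR
YWWWR
WWWWW
WWWWG
WWWWW
GGWWW
GGWWW
GGWWW
After op 3 paint(1,0,K):
WWWWR
KWWWR
WWWWW
WWWWG
WWWWW
GGWWW
GGWWW
GGWWW
After op 4 paint(2,2,G):
WWWWR
KWWWR
WWGWW
WWWWG
WWWWW
GGWWW
GGWWW
GGWWW

Answer: WWWWR
KWWWR
WWGWW
WWWWG
WWWWW
GGWWW
GGWWW
GGWWW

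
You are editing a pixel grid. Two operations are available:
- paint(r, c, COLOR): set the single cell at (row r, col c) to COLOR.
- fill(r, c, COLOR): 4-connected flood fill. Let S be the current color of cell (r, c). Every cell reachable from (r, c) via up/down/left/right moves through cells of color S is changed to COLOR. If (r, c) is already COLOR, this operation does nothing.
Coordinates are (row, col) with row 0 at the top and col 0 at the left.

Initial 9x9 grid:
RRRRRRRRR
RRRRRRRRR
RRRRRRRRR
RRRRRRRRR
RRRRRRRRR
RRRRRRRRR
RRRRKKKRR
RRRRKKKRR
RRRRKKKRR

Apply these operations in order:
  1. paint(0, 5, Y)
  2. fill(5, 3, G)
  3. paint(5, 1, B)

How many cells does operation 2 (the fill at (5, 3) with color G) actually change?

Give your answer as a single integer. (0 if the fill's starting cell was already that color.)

Answer: 71

Derivation:
After op 1 paint(0,5,Y):
RRRRRYRRR
RRRRRRRRR
RRRRRRRRR
RRRRRRRRR
RRRRRRRRR
RRRRRRRRR
RRRRKKKRR
RRRRKKKRR
RRRRKKKRR
After op 2 fill(5,3,G) [71 cells changed]:
GGGGGYGGG
GGGGGGGGG
GGGGGGGGG
GGGGGGGGG
GGGGGGGGG
GGGGGGGGG
GGGGKKKGG
GGGGKKKGG
GGGGKKKGG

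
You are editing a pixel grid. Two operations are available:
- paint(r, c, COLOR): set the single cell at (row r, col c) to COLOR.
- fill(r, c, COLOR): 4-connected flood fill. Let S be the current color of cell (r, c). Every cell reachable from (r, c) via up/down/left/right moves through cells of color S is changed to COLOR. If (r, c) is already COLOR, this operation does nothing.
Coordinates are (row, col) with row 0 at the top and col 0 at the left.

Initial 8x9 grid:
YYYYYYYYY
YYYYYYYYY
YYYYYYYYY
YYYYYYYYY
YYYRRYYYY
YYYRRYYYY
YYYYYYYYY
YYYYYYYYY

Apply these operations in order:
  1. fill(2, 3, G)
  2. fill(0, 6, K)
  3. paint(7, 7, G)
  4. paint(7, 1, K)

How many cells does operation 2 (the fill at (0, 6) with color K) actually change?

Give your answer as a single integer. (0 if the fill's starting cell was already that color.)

Answer: 68

Derivation:
After op 1 fill(2,3,G) [68 cells changed]:
GGGGGGGGG
GGGGGGGGG
GGGGGGGGG
GGGGGGGGG
GGGRRGGGG
GGGRRGGGG
GGGGGGGGG
GGGGGGGGG
After op 2 fill(0,6,K) [68 cells changed]:
KKKKKKKKK
KKKKKKKKK
KKKKKKKKK
KKKKKKKKK
KKKRRKKKK
KKKRRKKKK
KKKKKKKKK
KKKKKKKKK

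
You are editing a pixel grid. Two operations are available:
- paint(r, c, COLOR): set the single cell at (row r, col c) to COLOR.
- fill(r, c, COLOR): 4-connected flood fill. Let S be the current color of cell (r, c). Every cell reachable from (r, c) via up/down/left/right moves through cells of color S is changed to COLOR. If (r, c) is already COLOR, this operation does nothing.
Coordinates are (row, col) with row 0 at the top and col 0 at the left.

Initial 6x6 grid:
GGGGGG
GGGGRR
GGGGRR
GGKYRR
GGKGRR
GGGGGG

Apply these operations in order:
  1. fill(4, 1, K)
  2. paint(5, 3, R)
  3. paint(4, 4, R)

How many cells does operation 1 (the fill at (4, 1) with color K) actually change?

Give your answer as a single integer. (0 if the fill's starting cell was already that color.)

Answer: 25

Derivation:
After op 1 fill(4,1,K) [25 cells changed]:
KKKKKK
KKKKRR
KKKKRR
KKKYRR
KKKKRR
KKKKKK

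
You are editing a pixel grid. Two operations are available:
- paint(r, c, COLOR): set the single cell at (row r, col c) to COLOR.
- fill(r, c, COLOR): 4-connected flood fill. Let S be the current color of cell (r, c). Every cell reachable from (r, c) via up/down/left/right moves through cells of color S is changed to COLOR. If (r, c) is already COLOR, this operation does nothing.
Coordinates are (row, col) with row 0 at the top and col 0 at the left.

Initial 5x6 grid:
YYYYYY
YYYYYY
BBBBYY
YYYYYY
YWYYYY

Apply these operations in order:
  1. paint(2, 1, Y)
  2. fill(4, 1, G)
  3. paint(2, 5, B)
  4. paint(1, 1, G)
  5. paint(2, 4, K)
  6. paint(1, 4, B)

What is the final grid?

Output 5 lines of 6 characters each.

After op 1 paint(2,1,Y):
YYYYYY
YYYYYY
BYBBYY
YYYYYY
YWYYYY
After op 2 fill(4,1,G) [1 cells changed]:
YYYYYY
YYYYYY
BYBBYY
YYYYYY
YGYYYY
After op 3 paint(2,5,B):
YYYYYY
YYYYYY
BYBBYB
YYYYYY
YGYYYY
After op 4 paint(1,1,G):
YYYYYY
YGYYYY
BYBBYB
YYYYYY
YGYYYY
After op 5 paint(2,4,K):
YYYYYY
YGYYYY
BYBBKB
YYYYYY
YGYYYY
After op 6 paint(1,4,B):
YYYYYY
YGYYBY
BYBBKB
YYYYYY
YGYYYY

Answer: YYYYYY
YGYYBY
BYBBKB
YYYYYY
YGYYYY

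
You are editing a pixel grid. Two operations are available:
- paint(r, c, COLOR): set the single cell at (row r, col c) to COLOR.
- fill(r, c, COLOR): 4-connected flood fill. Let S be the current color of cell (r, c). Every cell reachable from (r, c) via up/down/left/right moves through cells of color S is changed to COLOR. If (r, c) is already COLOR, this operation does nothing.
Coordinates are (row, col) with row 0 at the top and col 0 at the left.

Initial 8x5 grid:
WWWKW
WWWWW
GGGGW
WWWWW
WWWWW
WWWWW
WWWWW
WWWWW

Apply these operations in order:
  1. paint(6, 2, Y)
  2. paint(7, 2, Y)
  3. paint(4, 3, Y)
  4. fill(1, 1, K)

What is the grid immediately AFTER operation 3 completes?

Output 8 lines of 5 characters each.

After op 1 paint(6,2,Y):
WWWKW
WWWWW
GGGGW
WWWWW
WWWWW
WWWWW
WWYWW
WWWWW
After op 2 paint(7,2,Y):
WWWKW
WWWWW
GGGGW
WWWWW
WWWWW
WWWWW
WWYWW
WWYWW
After op 3 paint(4,3,Y):
WWWKW
WWWWW
GGGGW
WWWWW
WWWYW
WWWWW
WWYWW
WWYWW

Answer: WWWKW
WWWWW
GGGGW
WWWWW
WWWYW
WWWWW
WWYWW
WWYWW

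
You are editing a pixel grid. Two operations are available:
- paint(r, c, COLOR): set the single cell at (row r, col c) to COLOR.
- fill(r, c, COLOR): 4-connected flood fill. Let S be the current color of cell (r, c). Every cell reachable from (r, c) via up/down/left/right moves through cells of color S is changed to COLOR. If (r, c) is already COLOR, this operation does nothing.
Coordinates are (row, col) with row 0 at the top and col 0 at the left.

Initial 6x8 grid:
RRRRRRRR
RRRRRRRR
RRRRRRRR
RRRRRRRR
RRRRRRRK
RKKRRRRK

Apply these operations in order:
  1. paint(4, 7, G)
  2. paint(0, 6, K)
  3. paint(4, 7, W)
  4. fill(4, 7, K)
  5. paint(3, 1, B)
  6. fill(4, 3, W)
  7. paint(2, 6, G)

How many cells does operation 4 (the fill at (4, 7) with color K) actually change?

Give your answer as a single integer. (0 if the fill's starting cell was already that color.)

Answer: 1

Derivation:
After op 1 paint(4,7,G):
RRRRRRRR
RRRRRRRR
RRRRRRRR
RRRRRRRR
RRRRRRRG
RKKRRRRK
After op 2 paint(0,6,K):
RRRRRRKR
RRRRRRRR
RRRRRRRR
RRRRRRRR
RRRRRRRG
RKKRRRRK
After op 3 paint(4,7,W):
RRRRRRKR
RRRRRRRR
RRRRRRRR
RRRRRRRR
RRRRRRRW
RKKRRRRK
After op 4 fill(4,7,K) [1 cells changed]:
RRRRRRKR
RRRRRRRR
RRRRRRRR
RRRRRRRR
RRRRRRRK
RKKRRRRK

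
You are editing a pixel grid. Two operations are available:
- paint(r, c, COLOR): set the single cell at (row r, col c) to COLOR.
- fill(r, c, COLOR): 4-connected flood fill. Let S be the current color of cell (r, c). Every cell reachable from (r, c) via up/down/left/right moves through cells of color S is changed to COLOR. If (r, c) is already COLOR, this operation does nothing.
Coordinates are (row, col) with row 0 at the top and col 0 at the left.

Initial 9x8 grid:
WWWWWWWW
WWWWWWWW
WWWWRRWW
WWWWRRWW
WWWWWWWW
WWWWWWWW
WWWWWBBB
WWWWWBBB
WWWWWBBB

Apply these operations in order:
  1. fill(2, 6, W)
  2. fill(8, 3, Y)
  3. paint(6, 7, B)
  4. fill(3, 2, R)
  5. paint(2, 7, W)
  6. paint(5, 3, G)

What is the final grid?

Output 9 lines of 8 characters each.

Answer: RRRRRRRR
RRRRRRRR
RRRRRRRW
RRRRRRRR
RRRRRRRR
RRRGRRRR
RRRRRBBB
RRRRRBBB
RRRRRBBB

Derivation:
After op 1 fill(2,6,W) [0 cells changed]:
WWWWWWWW
WWWWWWWW
WWWWRRWW
WWWWRRWW
WWWWWWWW
WWWWWWWW
WWWWWBBB
WWWWWBBB
WWWWWBBB
After op 2 fill(8,3,Y) [59 cells changed]:
YYYYYYYY
YYYYYYYY
YYYYRRYY
YYYYRRYY
YYYYYYYY
YYYYYYYY
YYYYYBBB
YYYYYBBB
YYYYYBBB
After op 3 paint(6,7,B):
YYYYYYYY
YYYYYYYY
YYYYRRYY
YYYYRRYY
YYYYYYYY
YYYYYYYY
YYYYYBBB
YYYYYBBB
YYYYYBBB
After op 4 fill(3,2,R) [59 cells changed]:
RRRRRRRR
RRRRRRRR
RRRRRRRR
RRRRRRRR
RRRRRRRR
RRRRRRRR
RRRRRBBB
RRRRRBBB
RRRRRBBB
After op 5 paint(2,7,W):
RRRRRRRR
RRRRRRRR
RRRRRRRW
RRRRRRRR
RRRRRRRR
RRRRRRRR
RRRRRBBB
RRRRRBBB
RRRRRBBB
After op 6 paint(5,3,G):
RRRRRRRR
RRRRRRRR
RRRRRRRW
RRRRRRRR
RRRRRRRR
RRRGRRRR
RRRRRBBB
RRRRRBBB
RRRRRBBB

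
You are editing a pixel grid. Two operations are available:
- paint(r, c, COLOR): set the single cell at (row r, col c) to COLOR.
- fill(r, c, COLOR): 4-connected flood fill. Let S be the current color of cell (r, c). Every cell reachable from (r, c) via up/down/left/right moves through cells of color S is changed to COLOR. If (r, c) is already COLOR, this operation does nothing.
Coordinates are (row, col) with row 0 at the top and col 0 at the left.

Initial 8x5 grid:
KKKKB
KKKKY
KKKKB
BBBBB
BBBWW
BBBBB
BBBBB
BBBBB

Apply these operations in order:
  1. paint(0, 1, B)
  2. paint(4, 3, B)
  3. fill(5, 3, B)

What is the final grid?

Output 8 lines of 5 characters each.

Answer: KBKKB
KKKKY
KKKKB
BBBBB
BBBBW
BBBBB
BBBBB
BBBBB

Derivation:
After op 1 paint(0,1,B):
KBKKB
KKKKY
KKKKB
BBBBB
BBBWW
BBBBB
BBBBB
BBBBB
After op 2 paint(4,3,B):
KBKKB
KKKKY
KKKKB
BBBBB
BBBBW
BBBBB
BBBBB
BBBBB
After op 3 fill(5,3,B) [0 cells changed]:
KBKKB
KKKKY
KKKKB
BBBBB
BBBBW
BBBBB
BBBBB
BBBBB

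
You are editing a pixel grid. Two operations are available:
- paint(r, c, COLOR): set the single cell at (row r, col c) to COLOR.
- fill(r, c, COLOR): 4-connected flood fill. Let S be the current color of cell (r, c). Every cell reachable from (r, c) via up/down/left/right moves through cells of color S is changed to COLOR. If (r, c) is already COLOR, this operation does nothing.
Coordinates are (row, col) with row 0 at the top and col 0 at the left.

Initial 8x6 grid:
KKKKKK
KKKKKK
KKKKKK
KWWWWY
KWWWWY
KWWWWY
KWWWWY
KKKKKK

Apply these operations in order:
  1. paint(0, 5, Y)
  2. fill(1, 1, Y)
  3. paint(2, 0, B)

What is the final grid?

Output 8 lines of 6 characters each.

Answer: YYYYYY
YYYYYY
BYYYYY
YWWWWY
YWWWWY
YWWWWY
YWWWWY
YYYYYY

Derivation:
After op 1 paint(0,5,Y):
KKKKKY
KKKKKK
KKKKKK
KWWWWY
KWWWWY
KWWWWY
KWWWWY
KKKKKK
After op 2 fill(1,1,Y) [27 cells changed]:
YYYYYY
YYYYYY
YYYYYY
YWWWWY
YWWWWY
YWWWWY
YWWWWY
YYYYYY
After op 3 paint(2,0,B):
YYYYYY
YYYYYY
BYYYYY
YWWWWY
YWWWWY
YWWWWY
YWWWWY
YYYYYY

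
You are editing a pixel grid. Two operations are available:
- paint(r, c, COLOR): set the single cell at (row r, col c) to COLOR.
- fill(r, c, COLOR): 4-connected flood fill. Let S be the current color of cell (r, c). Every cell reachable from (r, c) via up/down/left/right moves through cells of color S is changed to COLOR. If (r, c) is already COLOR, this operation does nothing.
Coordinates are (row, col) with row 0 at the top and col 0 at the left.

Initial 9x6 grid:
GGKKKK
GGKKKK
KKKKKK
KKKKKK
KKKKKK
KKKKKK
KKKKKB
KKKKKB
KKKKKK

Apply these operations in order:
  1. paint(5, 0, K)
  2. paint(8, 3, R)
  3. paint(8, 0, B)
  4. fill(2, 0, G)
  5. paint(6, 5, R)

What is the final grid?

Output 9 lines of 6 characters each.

After op 1 paint(5,0,K):
GGKKKK
GGKKKK
KKKKKK
KKKKKK
KKKKKK
KKKKKK
KKKKKB
KKKKKB
KKKKKK
After op 2 paint(8,3,R):
GGKKKK
GGKKKK
KKKKKK
KKKKKK
KKKKKK
KKKKKK
KKKKKB
KKKKKB
KKKRKK
After op 3 paint(8,0,B):
GGKKKK
GGKKKK
KKKKKK
KKKKKK
KKKKKK
KKKKKK
KKKKKB
KKKKKB
BKKRKK
After op 4 fill(2,0,G) [46 cells changed]:
GGGGGG
GGGGGG
GGGGGG
GGGGGG
GGGGGG
GGGGGG
GGGGGB
GGGGGB
BGGRGG
After op 5 paint(6,5,R):
GGGGGG
GGGGGG
GGGGGG
GGGGGG
GGGGGG
GGGGGG
GGGGGR
GGGGGB
BGGRGG

Answer: GGGGGG
GGGGGG
GGGGGG
GGGGGG
GGGGGG
GGGGGG
GGGGGR
GGGGGB
BGGRGG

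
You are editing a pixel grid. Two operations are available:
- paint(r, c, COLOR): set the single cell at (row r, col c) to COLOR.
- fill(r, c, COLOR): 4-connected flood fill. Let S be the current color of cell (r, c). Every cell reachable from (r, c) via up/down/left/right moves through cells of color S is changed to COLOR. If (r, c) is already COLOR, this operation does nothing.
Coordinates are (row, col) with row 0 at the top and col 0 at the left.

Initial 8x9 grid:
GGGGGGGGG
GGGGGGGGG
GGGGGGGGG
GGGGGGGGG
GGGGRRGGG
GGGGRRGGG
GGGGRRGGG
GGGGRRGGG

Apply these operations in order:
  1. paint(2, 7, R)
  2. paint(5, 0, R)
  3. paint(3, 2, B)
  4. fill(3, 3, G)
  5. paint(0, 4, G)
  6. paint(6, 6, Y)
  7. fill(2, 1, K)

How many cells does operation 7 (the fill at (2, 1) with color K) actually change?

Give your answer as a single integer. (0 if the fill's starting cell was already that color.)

Answer: 60

Derivation:
After op 1 paint(2,7,R):
GGGGGGGGG
GGGGGGGGG
GGGGGGGRG
GGGGGGGGG
GGGGRRGGG
GGGGRRGGG
GGGGRRGGG
GGGGRRGGG
After op 2 paint(5,0,R):
GGGGGGGGG
GGGGGGGGG
GGGGGGGRG
GGGGGGGGG
GGGGRRGGG
RGGGRRGGG
GGGGRRGGG
GGGGRRGGG
After op 3 paint(3,2,B):
GGGGGGGGG
GGGGGGGGG
GGGGGGGRG
GGBGGGGGG
GGGGRRGGG
RGGGRRGGG
GGGGRRGGG
GGGGRRGGG
After op 4 fill(3,3,G) [0 cells changed]:
GGGGGGGGG
GGGGGGGGG
GGGGGGGRG
GGBGGGGGG
GGGGRRGGG
RGGGRRGGG
GGGGRRGGG
GGGGRRGGG
After op 5 paint(0,4,G):
GGGGGGGGG
GGGGGGGGG
GGGGGGGRG
GGBGGGGGG
GGGGRRGGG
RGGGRRGGG
GGGGRRGGG
GGGGRRGGG
After op 6 paint(6,6,Y):
GGGGGGGGG
GGGGGGGGG
GGGGGGGRG
GGBGGGGGG
GGGGRRGGG
RGGGRRGGG
GGGGRRYGG
GGGGRRGGG
After op 7 fill(2,1,K) [60 cells changed]:
KKKKKKKKK
KKKKKKKKK
KKKKKKKRK
KKBKKKKKK
KKKKRRKKK
RKKKRRKKK
KKKKRRYKK
KKKKRRKKK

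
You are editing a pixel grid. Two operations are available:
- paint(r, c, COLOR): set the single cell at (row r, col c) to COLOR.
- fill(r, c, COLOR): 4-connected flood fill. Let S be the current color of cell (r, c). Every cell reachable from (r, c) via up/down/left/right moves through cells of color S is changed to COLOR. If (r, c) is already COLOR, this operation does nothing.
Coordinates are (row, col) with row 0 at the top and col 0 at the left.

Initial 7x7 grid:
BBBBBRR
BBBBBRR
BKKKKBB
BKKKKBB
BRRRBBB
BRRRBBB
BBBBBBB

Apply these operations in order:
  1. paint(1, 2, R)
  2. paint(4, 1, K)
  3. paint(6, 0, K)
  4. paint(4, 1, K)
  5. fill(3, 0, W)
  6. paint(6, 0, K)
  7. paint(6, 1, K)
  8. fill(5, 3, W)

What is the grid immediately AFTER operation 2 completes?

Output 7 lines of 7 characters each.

After op 1 paint(1,2,R):
BBBBBRR
BBRBBRR
BKKKKBB
BKKKKBB
BRRRBBB
BRRRBBB
BBBBBBB
After op 2 paint(4,1,K):
BBBBBRR
BBRBBRR
BKKKKBB
BKKKKBB
BKRRBBB
BRRRBBB
BBBBBBB

Answer: BBBBBRR
BBRBBRR
BKKKKBB
BKKKKBB
BKRRBBB
BRRRBBB
BBBBBBB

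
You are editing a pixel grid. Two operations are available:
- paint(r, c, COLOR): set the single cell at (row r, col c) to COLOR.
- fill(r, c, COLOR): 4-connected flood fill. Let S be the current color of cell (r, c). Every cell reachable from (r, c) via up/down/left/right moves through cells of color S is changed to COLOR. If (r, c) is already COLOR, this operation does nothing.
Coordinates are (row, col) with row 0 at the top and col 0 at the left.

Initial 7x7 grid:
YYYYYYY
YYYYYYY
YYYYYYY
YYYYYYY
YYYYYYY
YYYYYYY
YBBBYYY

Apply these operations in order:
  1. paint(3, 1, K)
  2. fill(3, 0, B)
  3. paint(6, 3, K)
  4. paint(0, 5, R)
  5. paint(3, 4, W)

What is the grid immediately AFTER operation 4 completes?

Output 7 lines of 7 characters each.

After op 1 paint(3,1,K):
YYYYYYY
YYYYYYY
YYYYYYY
YKYYYYY
YYYYYYY
YYYYYYY
YBBBYYY
After op 2 fill(3,0,B) [45 cells changed]:
BBBBBBB
BBBBBBB
BBBBBBB
BKBBBBB
BBBBBBB
BBBBBBB
BBBBBBB
After op 3 paint(6,3,K):
BBBBBBB
BBBBBBB
BBBBBBB
BKBBBBB
BBBBBBB
BBBBBBB
BBBKBBB
After op 4 paint(0,5,R):
BBBBBRB
BBBBBBB
BBBBBBB
BKBBBBB
BBBBBBB
BBBBBBB
BBBKBBB

Answer: BBBBBRB
BBBBBBB
BBBBBBB
BKBBBBB
BBBBBBB
BBBBBBB
BBBKBBB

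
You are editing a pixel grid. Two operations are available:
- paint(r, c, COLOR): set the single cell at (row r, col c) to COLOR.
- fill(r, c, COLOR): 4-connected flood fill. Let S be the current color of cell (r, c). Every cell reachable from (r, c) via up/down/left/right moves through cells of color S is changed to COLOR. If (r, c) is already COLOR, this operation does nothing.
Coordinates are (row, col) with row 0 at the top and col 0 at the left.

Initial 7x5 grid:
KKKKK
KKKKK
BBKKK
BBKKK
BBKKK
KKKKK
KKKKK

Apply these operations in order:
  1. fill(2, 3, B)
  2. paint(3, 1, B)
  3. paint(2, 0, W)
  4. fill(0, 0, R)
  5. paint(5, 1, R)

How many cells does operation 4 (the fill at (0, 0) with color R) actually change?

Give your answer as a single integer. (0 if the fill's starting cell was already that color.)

Answer: 34

Derivation:
After op 1 fill(2,3,B) [29 cells changed]:
BBBBB
BBBBB
BBBBB
BBBBB
BBBBB
BBBBB
BBBBB
After op 2 paint(3,1,B):
BBBBB
BBBBB
BBBBB
BBBBB
BBBBB
BBBBB
BBBBB
After op 3 paint(2,0,W):
BBBBB
BBBBB
WBBBB
BBBBB
BBBBB
BBBBB
BBBBB
After op 4 fill(0,0,R) [34 cells changed]:
RRRRR
RRRRR
WRRRR
RRRRR
RRRRR
RRRRR
RRRRR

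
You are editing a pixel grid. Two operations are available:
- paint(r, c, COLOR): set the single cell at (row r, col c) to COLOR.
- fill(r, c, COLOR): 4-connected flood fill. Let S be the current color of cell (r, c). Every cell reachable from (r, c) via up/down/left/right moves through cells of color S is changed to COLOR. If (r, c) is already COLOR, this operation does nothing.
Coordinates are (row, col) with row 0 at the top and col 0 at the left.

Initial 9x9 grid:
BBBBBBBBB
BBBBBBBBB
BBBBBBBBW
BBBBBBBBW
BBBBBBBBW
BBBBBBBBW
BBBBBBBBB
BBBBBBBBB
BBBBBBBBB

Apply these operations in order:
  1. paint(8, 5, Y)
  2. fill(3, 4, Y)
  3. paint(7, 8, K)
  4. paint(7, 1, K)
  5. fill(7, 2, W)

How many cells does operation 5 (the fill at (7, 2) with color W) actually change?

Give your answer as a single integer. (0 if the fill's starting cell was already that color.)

After op 1 paint(8,5,Y):
BBBBBBBBB
BBBBBBBBB
BBBBBBBBW
BBBBBBBBW
BBBBBBBBW
BBBBBBBBW
BBBBBBBBB
BBBBBBBBB
BBBBBYBBB
After op 2 fill(3,4,Y) [76 cells changed]:
YYYYYYYYY
YYYYYYYYY
YYYYYYYYW
YYYYYYYYW
YYYYYYYYW
YYYYYYYYW
YYYYYYYYY
YYYYYYYYY
YYYYYYYYY
After op 3 paint(7,8,K):
YYYYYYYYY
YYYYYYYYY
YYYYYYYYW
YYYYYYYYW
YYYYYYYYW
YYYYYYYYW
YYYYYYYYY
YYYYYYYYK
YYYYYYYYY
After op 4 paint(7,1,K):
YYYYYYYYY
YYYYYYYYY
YYYYYYYYW
YYYYYYYYW
YYYYYYYYW
YYYYYYYYW
YYYYYYYYY
YKYYYYYYK
YYYYYYYYY
After op 5 fill(7,2,W) [75 cells changed]:
WWWWWWWWW
WWWWWWWWW
WWWWWWWWW
WWWWWWWWW
WWWWWWWWW
WWWWWWWWW
WWWWWWWWW
WKWWWWWWK
WWWWWWWWW

Answer: 75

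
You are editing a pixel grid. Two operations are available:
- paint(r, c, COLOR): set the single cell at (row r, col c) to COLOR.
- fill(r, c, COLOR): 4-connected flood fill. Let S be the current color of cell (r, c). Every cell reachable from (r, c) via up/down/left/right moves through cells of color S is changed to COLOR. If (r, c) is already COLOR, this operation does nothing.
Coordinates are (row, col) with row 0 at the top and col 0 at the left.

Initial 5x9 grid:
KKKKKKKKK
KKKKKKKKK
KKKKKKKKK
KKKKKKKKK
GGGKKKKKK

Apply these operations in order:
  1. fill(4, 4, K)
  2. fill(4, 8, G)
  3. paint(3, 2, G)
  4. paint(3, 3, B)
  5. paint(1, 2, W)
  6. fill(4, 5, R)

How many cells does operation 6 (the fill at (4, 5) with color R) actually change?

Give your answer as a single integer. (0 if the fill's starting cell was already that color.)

After op 1 fill(4,4,K) [0 cells changed]:
KKKKKKKKK
KKKKKKKKK
KKKKKKKKK
KKKKKKKKK
GGGKKKKKK
After op 2 fill(4,8,G) [42 cells changed]:
GGGGGGGGG
GGGGGGGGG
GGGGGGGGG
GGGGGGGGG
GGGGGGGGG
After op 3 paint(3,2,G):
GGGGGGGGG
GGGGGGGGG
GGGGGGGGG
GGGGGGGGG
GGGGGGGGG
After op 4 paint(3,3,B):
GGGGGGGGG
GGGGGGGGG
GGGGGGGGG
GGGBGGGGG
GGGGGGGGG
After op 5 paint(1,2,W):
GGGGGGGGG
GGWGGGGGG
GGGGGGGGG
GGGBGGGGG
GGGGGGGGG
After op 6 fill(4,5,R) [43 cells changed]:
RRRRRRRRR
RRWRRRRRR
RRRRRRRRR
RRRBRRRRR
RRRRRRRRR

Answer: 43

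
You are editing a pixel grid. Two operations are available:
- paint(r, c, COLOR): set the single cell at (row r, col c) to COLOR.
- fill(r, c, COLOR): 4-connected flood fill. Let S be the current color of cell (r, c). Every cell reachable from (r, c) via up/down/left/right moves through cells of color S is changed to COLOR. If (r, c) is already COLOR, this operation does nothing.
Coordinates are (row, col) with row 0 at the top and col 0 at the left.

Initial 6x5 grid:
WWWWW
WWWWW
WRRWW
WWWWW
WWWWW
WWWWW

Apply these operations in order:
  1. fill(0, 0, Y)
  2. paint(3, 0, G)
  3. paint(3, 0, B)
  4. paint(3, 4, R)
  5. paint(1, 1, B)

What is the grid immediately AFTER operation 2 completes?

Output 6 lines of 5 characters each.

Answer: YYYYY
YYYYY
YRRYY
GYYYY
YYYYY
YYYYY

Derivation:
After op 1 fill(0,0,Y) [28 cells changed]:
YYYYY
YYYYY
YRRYY
YYYYY
YYYYY
YYYYY
After op 2 paint(3,0,G):
YYYYY
YYYYY
YRRYY
GYYYY
YYYYY
YYYYY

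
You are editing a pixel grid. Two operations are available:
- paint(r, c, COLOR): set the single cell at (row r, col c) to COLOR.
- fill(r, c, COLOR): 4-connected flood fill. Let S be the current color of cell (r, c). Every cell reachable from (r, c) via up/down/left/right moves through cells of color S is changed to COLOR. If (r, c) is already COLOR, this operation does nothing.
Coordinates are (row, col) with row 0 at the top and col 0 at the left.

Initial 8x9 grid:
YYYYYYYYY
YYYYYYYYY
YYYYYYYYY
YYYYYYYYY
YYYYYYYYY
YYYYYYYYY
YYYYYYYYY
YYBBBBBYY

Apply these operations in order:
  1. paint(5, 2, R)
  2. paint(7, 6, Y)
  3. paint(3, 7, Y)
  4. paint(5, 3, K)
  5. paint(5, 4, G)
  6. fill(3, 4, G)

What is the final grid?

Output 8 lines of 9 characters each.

After op 1 paint(5,2,R):
YYYYYYYYY
YYYYYYYYY
YYYYYYYYY
YYYYYYYYY
YYYYYYYYY
YYRYYYYYY
YYYYYYYYY
YYBBBBBYY
After op 2 paint(7,6,Y):
YYYYYYYYY
YYYYYYYYY
YYYYYYYYY
YYYYYYYYY
YYYYYYYYY
YYRYYYYYY
YYYYYYYYY
YYBBBBYYY
After op 3 paint(3,7,Y):
YYYYYYYYY
YYYYYYYYY
YYYYYYYYY
YYYYYYYYY
YYYYYYYYY
YYRYYYYYY
YYYYYYYYY
YYBBBBYYY
After op 4 paint(5,3,K):
YYYYYYYYY
YYYYYYYYY
YYYYYYYYY
YYYYYYYYY
YYYYYYYYY
YYRKYYYYY
YYYYYYYYY
YYBBBBYYY
After op 5 paint(5,4,G):
YYYYYYYYY
YYYYYYYYY
YYYYYYYYY
YYYYYYYYY
YYYYYYYYY
YYRKGYYYY
YYYYYYYYY
YYBBBBYYY
After op 6 fill(3,4,G) [65 cells changed]:
GGGGGGGGG
GGGGGGGGG
GGGGGGGGG
GGGGGGGGG
GGGGGGGGG
GGRKGGGGG
GGGGGGGGG
GGBBBBGGG

Answer: GGGGGGGGG
GGGGGGGGG
GGGGGGGGG
GGGGGGGGG
GGGGGGGGG
GGRKGGGGG
GGGGGGGGG
GGBBBBGGG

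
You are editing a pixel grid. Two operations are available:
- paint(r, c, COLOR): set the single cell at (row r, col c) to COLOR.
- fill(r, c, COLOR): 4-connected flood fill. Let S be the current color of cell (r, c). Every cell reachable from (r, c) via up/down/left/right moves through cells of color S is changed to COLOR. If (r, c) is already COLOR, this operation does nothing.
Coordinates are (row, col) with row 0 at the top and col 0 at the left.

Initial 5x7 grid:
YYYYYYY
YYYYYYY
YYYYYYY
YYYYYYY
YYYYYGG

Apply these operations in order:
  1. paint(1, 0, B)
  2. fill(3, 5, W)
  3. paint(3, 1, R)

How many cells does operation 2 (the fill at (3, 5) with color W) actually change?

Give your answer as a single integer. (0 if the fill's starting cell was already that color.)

After op 1 paint(1,0,B):
YYYYYYY
BYYYYYY
YYYYYYY
YYYYYYY
YYYYYGG
After op 2 fill(3,5,W) [32 cells changed]:
WWWWWWW
BWWWWWW
WWWWWWW
WWWWWWW
WWWWWGG

Answer: 32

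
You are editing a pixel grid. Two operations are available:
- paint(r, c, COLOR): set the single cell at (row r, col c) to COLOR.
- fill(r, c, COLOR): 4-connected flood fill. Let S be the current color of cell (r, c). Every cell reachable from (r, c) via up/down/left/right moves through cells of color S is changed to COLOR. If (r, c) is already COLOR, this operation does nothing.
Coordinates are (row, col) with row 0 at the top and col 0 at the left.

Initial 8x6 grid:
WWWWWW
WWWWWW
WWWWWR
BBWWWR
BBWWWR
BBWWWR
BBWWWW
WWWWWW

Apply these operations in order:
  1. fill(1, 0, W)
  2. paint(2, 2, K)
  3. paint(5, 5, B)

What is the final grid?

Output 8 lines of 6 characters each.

Answer: WWWWWW
WWWWWW
WWKWWR
BBWWWR
BBWWWR
BBWWWB
BBWWWW
WWWWWW

Derivation:
After op 1 fill(1,0,W) [0 cells changed]:
WWWWWW
WWWWWW
WWWWWR
BBWWWR
BBWWWR
BBWWWR
BBWWWW
WWWWWW
After op 2 paint(2,2,K):
WWWWWW
WWWWWW
WWKWWR
BBWWWR
BBWWWR
BBWWWR
BBWWWW
WWWWWW
After op 3 paint(5,5,B):
WWWWWW
WWWWWW
WWKWWR
BBWWWR
BBWWWR
BBWWWB
BBWWWW
WWWWWW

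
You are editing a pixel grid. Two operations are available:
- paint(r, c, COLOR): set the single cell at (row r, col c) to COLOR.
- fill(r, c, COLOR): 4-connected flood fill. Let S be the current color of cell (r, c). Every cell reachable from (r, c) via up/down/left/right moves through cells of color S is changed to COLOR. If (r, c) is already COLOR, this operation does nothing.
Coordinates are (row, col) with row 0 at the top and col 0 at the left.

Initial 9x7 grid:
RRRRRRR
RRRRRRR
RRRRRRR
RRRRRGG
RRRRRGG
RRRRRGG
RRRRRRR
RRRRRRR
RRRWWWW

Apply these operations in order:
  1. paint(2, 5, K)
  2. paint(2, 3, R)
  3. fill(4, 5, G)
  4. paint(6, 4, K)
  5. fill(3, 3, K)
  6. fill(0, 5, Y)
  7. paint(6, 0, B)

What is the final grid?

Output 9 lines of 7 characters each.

Answer: YYYYYYY
YYYYYYY
YYYYYYY
YYYYYGG
YYYYYGG
YYYYYGG
BYYYYYY
YYYYYYY
YYYWWWW

Derivation:
After op 1 paint(2,5,K):
RRRRRRR
RRRRRRR
RRRRRKR
RRRRRGG
RRRRRGG
RRRRRGG
RRRRRRR
RRRRRRR
RRRWWWW
After op 2 paint(2,3,R):
RRRRRRR
RRRRRRR
RRRRRKR
RRRRRGG
RRRRRGG
RRRRRGG
RRRRRRR
RRRRRRR
RRRWWWW
After op 3 fill(4,5,G) [0 cells changed]:
RRRRRRR
RRRRRRR
RRRRRKR
RRRRRGG
RRRRRGG
RRRRRGG
RRRRRRR
RRRRRRR
RRRWWWW
After op 4 paint(6,4,K):
RRRRRRR
RRRRRRR
RRRRRKR
RRRRRGG
RRRRRGG
RRRRRGG
RRRRKRR
RRRRRRR
RRRWWWW
After op 5 fill(3,3,K) [51 cells changed]:
KKKKKKK
KKKKKKK
KKKKKKK
KKKKKGG
KKKKKGG
KKKKKGG
KKKKKKK
KKKKKKK
KKKWWWW
After op 6 fill(0,5,Y) [53 cells changed]:
YYYYYYY
YYYYYYY
YYYYYYY
YYYYYGG
YYYYYGG
YYYYYGG
YYYYYYY
YYYYYYY
YYYWWWW
After op 7 paint(6,0,B):
YYYYYYY
YYYYYYY
YYYYYYY
YYYYYGG
YYYYYGG
YYYYYGG
BYYYYYY
YYYYYYY
YYYWWWW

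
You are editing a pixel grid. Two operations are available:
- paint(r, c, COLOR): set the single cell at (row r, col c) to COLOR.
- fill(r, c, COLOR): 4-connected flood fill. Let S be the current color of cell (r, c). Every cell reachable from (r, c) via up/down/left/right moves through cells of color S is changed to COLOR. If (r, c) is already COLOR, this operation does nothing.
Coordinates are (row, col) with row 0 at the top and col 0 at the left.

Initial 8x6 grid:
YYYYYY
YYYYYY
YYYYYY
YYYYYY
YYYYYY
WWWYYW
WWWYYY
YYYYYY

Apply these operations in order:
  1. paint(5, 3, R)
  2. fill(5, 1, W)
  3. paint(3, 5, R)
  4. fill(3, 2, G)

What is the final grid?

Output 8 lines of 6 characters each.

Answer: GGGGGG
GGGGGG
GGGGGG
GGGGGR
GGGGGG
WWWRGW
WWWGGG
GGGGGG

Derivation:
After op 1 paint(5,3,R):
YYYYYY
YYYYYY
YYYYYY
YYYYYY
YYYYYY
WWWRYW
WWWYYY
YYYYYY
After op 2 fill(5,1,W) [0 cells changed]:
YYYYYY
YYYYYY
YYYYYY
YYYYYY
YYYYYY
WWWRYW
WWWYYY
YYYYYY
After op 3 paint(3,5,R):
YYYYYY
YYYYYY
YYYYYY
YYYYYR
YYYYYY
WWWRYW
WWWYYY
YYYYYY
After op 4 fill(3,2,G) [39 cells changed]:
GGGGGG
GGGGGG
GGGGGG
GGGGGR
GGGGGG
WWWRGW
WWWGGG
GGGGGG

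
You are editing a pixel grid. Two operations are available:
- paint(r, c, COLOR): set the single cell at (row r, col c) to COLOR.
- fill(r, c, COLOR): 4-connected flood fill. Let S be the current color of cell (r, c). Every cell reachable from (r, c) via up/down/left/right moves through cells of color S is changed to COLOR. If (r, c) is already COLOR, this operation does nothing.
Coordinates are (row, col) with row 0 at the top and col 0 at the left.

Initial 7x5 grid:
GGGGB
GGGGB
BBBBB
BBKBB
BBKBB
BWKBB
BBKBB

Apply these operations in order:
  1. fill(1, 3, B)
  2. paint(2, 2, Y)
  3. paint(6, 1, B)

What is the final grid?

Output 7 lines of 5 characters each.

After op 1 fill(1,3,B) [8 cells changed]:
BBBBB
BBBBB
BBBBB
BBKBB
BBKBB
BWKBB
BBKBB
After op 2 paint(2,2,Y):
BBBBB
BBBBB
BBYBB
BBKBB
BBKBB
BWKBB
BBKBB
After op 3 paint(6,1,B):
BBBBB
BBBBB
BBYBB
BBKBB
BBKBB
BWKBB
BBKBB

Answer: BBBBB
BBBBB
BBYBB
BBKBB
BBKBB
BWKBB
BBKBB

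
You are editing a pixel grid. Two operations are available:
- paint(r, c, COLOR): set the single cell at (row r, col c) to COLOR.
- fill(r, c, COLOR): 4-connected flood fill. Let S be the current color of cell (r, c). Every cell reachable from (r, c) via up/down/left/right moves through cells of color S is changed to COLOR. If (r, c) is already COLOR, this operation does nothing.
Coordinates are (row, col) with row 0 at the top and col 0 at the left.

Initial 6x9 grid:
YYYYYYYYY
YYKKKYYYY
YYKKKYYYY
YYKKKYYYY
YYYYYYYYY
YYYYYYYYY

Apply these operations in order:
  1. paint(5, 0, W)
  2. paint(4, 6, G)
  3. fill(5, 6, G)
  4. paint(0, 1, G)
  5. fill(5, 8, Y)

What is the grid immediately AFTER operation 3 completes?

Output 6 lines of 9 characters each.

Answer: GGGGGGGGG
GGKKKGGGG
GGKKKGGGG
GGKKKGGGG
GGGGGGGGG
WGGGGGGGG

Derivation:
After op 1 paint(5,0,W):
YYYYYYYYY
YYKKKYYYY
YYKKKYYYY
YYKKKYYYY
YYYYYYYYY
WYYYYYYYY
After op 2 paint(4,6,G):
YYYYYYYYY
YYKKKYYYY
YYKKKYYYY
YYKKKYYYY
YYYYYYGYY
WYYYYYYYY
After op 3 fill(5,6,G) [43 cells changed]:
GGGGGGGGG
GGKKKGGGG
GGKKKGGGG
GGKKKGGGG
GGGGGGGGG
WGGGGGGGG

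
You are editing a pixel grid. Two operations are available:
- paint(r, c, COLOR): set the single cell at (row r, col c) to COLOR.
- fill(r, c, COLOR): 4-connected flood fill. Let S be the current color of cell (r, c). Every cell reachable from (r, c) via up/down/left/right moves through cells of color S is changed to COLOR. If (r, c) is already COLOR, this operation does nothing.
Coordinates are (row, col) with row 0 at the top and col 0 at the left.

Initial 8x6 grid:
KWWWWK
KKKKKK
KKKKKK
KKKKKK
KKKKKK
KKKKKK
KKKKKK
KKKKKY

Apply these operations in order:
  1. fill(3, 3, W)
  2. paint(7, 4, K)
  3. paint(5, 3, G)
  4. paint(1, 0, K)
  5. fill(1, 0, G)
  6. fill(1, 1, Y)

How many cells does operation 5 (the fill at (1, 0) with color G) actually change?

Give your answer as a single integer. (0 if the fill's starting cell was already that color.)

After op 1 fill(3,3,W) [43 cells changed]:
WWWWWW
WWWWWW
WWWWWW
WWWWWW
WWWWWW
WWWWWW
WWWWWW
WWWWWY
After op 2 paint(7,4,K):
WWWWWW
WWWWWW
WWWWWW
WWWWWW
WWWWWW
WWWWWW
WWWWWW
WWWWKY
After op 3 paint(5,3,G):
WWWWWW
WWWWWW
WWWWWW
WWWWWW
WWWWWW
WWWGWW
WWWWWW
WWWWKY
After op 4 paint(1,0,K):
WWWWWW
KWWWWW
WWWWWW
WWWWWW
WWWWWW
WWWGWW
WWWWWW
WWWWKY
After op 5 fill(1,0,G) [1 cells changed]:
WWWWWW
GWWWWW
WWWWWW
WWWWWW
WWWWWW
WWWGWW
WWWWWW
WWWWKY

Answer: 1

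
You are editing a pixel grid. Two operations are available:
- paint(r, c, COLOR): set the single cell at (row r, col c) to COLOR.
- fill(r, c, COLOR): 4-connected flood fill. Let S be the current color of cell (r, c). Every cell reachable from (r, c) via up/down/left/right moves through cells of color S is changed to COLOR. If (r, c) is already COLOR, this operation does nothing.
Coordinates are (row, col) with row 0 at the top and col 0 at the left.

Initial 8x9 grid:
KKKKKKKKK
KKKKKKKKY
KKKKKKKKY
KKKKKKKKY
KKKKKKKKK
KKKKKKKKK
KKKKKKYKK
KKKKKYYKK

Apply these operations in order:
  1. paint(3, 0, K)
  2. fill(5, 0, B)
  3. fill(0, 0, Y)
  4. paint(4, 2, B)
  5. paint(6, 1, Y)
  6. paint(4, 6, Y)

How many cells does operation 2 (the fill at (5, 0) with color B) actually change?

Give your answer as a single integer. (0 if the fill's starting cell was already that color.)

Answer: 66

Derivation:
After op 1 paint(3,0,K):
KKKKKKKKK
KKKKKKKKY
KKKKKKKKY
KKKKKKKKY
KKKKKKKKK
KKKKKKKKK
KKKKKKYKK
KKKKKYYKK
After op 2 fill(5,0,B) [66 cells changed]:
BBBBBBBBB
BBBBBBBBY
BBBBBBBBY
BBBBBBBBY
BBBBBBBBB
BBBBBBBBB
BBBBBBYBB
BBBBBYYBB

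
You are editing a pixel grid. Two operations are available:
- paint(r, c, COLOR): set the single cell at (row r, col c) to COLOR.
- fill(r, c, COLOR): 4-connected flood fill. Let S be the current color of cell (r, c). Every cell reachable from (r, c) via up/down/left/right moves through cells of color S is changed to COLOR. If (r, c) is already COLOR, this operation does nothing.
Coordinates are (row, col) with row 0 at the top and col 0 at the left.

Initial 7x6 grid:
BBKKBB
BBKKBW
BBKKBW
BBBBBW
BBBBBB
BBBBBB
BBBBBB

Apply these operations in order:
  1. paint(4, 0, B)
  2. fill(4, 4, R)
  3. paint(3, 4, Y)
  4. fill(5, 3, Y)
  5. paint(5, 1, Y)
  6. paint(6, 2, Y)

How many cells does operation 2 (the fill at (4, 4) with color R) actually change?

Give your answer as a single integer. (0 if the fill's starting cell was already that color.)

After op 1 paint(4,0,B):
BBKKBB
BBKKBW
BBKKBW
BBBBBW
BBBBBB
BBBBBB
BBBBBB
After op 2 fill(4,4,R) [33 cells changed]:
RRKKRR
RRKKRW
RRKKRW
RRRRRW
RRRRRR
RRRRRR
RRRRRR

Answer: 33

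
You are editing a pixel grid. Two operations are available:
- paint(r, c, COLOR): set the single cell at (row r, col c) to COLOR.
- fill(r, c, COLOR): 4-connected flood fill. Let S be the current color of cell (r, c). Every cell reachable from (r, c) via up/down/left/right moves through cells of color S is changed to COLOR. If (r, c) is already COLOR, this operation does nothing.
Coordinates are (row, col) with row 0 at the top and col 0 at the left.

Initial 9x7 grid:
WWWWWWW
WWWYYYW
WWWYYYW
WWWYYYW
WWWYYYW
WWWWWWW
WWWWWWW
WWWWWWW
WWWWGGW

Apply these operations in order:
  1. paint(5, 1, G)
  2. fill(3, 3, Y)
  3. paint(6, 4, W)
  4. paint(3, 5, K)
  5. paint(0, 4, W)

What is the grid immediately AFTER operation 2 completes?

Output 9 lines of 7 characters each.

After op 1 paint(5,1,G):
WWWWWWW
WWWYYYW
WWWYYYW
WWWYYYW
WWWYYYW
WGWWWWW
WWWWWWW
WWWWWWW
WWWWGGW
After op 2 fill(3,3,Y) [0 cells changed]:
WWWWWWW
WWWYYYW
WWWYYYW
WWWYYYW
WWWYYYW
WGWWWWW
WWWWWWW
WWWWWWW
WWWWGGW

Answer: WWWWWWW
WWWYYYW
WWWYYYW
WWWYYYW
WWWYYYW
WGWWWWW
WWWWWWW
WWWWWWW
WWWWGGW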